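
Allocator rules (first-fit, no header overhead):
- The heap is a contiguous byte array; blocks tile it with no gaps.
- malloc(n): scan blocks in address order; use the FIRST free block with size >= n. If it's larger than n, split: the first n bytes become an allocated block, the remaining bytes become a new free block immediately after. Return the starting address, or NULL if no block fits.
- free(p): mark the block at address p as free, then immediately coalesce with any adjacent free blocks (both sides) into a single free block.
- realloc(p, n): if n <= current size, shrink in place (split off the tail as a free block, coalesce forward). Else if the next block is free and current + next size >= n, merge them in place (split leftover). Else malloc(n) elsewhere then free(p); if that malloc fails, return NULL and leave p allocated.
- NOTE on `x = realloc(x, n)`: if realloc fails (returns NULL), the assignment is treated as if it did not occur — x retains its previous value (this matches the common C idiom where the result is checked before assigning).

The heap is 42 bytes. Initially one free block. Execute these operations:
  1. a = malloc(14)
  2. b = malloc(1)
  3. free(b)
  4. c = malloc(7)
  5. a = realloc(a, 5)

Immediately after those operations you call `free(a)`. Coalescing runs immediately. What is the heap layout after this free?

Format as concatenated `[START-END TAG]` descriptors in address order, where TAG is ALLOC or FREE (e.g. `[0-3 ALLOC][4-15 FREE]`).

Answer: [0-13 FREE][14-20 ALLOC][21-41 FREE]

Derivation:
Op 1: a = malloc(14) -> a = 0; heap: [0-13 ALLOC][14-41 FREE]
Op 2: b = malloc(1) -> b = 14; heap: [0-13 ALLOC][14-14 ALLOC][15-41 FREE]
Op 3: free(b) -> (freed b); heap: [0-13 ALLOC][14-41 FREE]
Op 4: c = malloc(7) -> c = 14; heap: [0-13 ALLOC][14-20 ALLOC][21-41 FREE]
Op 5: a = realloc(a, 5) -> a = 0; heap: [0-4 ALLOC][5-13 FREE][14-20 ALLOC][21-41 FREE]
free(a): a = 0 -> block [0-4 ALLOC]; mark free, coalesce with adjacent free neighbors -> [0-13 FREE][14-20 ALLOC][21-41 FREE]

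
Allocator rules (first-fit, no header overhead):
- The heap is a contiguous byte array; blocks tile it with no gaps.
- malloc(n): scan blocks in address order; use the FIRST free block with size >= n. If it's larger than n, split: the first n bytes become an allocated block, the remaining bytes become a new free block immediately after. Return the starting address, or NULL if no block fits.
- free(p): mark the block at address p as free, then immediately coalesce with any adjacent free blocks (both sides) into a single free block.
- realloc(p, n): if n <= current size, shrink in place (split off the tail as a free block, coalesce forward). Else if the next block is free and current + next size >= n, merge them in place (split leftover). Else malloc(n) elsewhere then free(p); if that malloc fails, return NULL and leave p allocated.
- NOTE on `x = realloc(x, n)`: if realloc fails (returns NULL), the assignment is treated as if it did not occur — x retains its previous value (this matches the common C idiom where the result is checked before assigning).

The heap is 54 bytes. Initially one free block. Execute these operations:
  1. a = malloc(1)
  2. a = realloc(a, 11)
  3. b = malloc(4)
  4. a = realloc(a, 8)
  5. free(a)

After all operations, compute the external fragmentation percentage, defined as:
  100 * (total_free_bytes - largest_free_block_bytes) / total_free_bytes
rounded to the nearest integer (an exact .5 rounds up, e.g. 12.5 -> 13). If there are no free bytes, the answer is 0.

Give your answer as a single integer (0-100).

Answer: 22

Derivation:
Op 1: a = malloc(1) -> a = 0; heap: [0-0 ALLOC][1-53 FREE]
Op 2: a = realloc(a, 11) -> a = 0; heap: [0-10 ALLOC][11-53 FREE]
Op 3: b = malloc(4) -> b = 11; heap: [0-10 ALLOC][11-14 ALLOC][15-53 FREE]
Op 4: a = realloc(a, 8) -> a = 0; heap: [0-7 ALLOC][8-10 FREE][11-14 ALLOC][15-53 FREE]
Op 5: free(a) -> (freed a); heap: [0-10 FREE][11-14 ALLOC][15-53 FREE]
Free blocks: [11 39] total_free=50 largest=39 -> 100*(50-39)/50 = 1100/50 = 22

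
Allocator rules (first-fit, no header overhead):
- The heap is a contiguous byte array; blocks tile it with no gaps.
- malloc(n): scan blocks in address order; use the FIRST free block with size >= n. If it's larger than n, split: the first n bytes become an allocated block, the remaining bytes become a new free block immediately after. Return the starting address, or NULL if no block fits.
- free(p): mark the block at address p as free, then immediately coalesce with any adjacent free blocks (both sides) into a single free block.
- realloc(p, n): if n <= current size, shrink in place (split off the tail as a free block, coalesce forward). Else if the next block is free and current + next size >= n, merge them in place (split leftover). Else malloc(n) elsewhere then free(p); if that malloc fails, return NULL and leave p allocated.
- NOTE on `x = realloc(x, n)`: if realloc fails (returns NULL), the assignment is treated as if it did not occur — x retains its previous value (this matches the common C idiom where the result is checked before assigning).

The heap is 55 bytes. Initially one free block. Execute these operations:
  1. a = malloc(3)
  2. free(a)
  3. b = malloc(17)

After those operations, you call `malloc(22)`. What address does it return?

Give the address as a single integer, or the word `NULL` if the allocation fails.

Op 1: a = malloc(3) -> a = 0; heap: [0-2 ALLOC][3-54 FREE]
Op 2: free(a) -> (freed a); heap: [0-54 FREE]
Op 3: b = malloc(17) -> b = 0; heap: [0-16 ALLOC][17-54 FREE]
malloc(22): first-fit scan over [0-16 ALLOC][17-54 FREE] -> 17

Answer: 17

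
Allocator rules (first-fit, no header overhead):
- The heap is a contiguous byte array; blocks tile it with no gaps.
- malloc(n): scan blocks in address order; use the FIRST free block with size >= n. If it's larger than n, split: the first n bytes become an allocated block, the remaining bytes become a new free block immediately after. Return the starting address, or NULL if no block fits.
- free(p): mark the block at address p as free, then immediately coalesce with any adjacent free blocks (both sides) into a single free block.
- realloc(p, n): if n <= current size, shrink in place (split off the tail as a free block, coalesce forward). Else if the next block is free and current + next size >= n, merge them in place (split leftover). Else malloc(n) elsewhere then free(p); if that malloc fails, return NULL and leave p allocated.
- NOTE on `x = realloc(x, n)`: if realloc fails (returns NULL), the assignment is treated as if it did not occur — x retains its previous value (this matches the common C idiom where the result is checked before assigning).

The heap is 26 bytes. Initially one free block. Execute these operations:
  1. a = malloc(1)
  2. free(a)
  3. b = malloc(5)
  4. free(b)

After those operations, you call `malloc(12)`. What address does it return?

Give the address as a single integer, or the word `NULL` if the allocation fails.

Op 1: a = malloc(1) -> a = 0; heap: [0-0 ALLOC][1-25 FREE]
Op 2: free(a) -> (freed a); heap: [0-25 FREE]
Op 3: b = malloc(5) -> b = 0; heap: [0-4 ALLOC][5-25 FREE]
Op 4: free(b) -> (freed b); heap: [0-25 FREE]
malloc(12): first-fit scan over [0-25 FREE] -> 0

Answer: 0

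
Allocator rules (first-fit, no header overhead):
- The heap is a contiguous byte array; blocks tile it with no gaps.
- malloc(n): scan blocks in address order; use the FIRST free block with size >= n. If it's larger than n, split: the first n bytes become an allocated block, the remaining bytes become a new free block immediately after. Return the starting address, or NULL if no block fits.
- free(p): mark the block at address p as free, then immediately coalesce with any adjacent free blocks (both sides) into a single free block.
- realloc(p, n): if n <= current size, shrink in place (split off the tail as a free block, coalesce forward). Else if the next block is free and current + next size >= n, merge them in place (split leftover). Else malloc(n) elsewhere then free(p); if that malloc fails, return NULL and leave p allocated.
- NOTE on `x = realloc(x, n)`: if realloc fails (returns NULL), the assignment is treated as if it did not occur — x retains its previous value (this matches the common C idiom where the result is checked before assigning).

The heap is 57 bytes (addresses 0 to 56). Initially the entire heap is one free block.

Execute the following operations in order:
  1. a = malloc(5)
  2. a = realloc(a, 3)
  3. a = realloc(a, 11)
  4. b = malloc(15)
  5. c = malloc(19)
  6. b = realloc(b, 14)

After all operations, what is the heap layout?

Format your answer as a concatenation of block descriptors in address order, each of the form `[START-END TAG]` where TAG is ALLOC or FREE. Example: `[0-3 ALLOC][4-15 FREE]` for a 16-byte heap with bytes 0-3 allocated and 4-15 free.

Answer: [0-10 ALLOC][11-24 ALLOC][25-25 FREE][26-44 ALLOC][45-56 FREE]

Derivation:
Op 1: a = malloc(5) -> a = 0; heap: [0-4 ALLOC][5-56 FREE]
Op 2: a = realloc(a, 3) -> a = 0; heap: [0-2 ALLOC][3-56 FREE]
Op 3: a = realloc(a, 11) -> a = 0; heap: [0-10 ALLOC][11-56 FREE]
Op 4: b = malloc(15) -> b = 11; heap: [0-10 ALLOC][11-25 ALLOC][26-56 FREE]
Op 5: c = malloc(19) -> c = 26; heap: [0-10 ALLOC][11-25 ALLOC][26-44 ALLOC][45-56 FREE]
Op 6: b = realloc(b, 14) -> b = 11; heap: [0-10 ALLOC][11-24 ALLOC][25-25 FREE][26-44 ALLOC][45-56 FREE]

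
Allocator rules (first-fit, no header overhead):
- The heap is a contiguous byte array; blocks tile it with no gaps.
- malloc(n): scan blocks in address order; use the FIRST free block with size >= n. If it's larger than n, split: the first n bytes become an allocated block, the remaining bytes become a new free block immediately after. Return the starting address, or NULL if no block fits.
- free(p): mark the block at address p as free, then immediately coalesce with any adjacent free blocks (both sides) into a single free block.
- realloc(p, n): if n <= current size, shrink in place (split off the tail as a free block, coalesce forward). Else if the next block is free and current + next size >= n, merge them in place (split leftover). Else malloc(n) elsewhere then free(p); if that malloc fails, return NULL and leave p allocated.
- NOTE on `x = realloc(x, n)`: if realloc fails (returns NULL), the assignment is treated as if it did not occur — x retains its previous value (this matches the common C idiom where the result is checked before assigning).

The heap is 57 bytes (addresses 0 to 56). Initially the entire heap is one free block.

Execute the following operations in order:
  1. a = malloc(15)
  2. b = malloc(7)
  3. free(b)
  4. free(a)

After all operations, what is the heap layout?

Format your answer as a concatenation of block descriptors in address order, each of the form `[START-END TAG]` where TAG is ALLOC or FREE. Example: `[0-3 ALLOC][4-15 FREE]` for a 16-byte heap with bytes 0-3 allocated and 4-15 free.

Op 1: a = malloc(15) -> a = 0; heap: [0-14 ALLOC][15-56 FREE]
Op 2: b = malloc(7) -> b = 15; heap: [0-14 ALLOC][15-21 ALLOC][22-56 FREE]
Op 3: free(b) -> (freed b); heap: [0-14 ALLOC][15-56 FREE]
Op 4: free(a) -> (freed a); heap: [0-56 FREE]

Answer: [0-56 FREE]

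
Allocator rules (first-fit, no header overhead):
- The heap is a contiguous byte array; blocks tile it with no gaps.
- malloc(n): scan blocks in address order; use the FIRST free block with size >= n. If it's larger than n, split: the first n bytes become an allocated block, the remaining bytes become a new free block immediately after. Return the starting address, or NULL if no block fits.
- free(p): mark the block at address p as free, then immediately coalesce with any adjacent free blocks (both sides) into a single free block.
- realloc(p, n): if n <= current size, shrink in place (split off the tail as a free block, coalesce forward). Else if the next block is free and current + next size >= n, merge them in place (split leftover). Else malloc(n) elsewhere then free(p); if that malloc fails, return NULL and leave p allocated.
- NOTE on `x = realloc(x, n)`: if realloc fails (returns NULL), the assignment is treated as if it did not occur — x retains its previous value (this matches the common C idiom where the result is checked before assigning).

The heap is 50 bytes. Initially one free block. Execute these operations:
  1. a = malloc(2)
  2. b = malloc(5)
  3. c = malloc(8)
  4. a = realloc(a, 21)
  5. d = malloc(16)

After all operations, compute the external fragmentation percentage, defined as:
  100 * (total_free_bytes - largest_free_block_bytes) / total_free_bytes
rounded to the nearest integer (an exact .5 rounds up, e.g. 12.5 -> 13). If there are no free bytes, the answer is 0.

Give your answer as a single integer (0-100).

Answer: 13

Derivation:
Op 1: a = malloc(2) -> a = 0; heap: [0-1 ALLOC][2-49 FREE]
Op 2: b = malloc(5) -> b = 2; heap: [0-1 ALLOC][2-6 ALLOC][7-49 FREE]
Op 3: c = malloc(8) -> c = 7; heap: [0-1 ALLOC][2-6 ALLOC][7-14 ALLOC][15-49 FREE]
Op 4: a = realloc(a, 21) -> a = 15; heap: [0-1 FREE][2-6 ALLOC][7-14 ALLOC][15-35 ALLOC][36-49 FREE]
Op 5: d = malloc(16) -> d = NULL; heap: [0-1 FREE][2-6 ALLOC][7-14 ALLOC][15-35 ALLOC][36-49 FREE]
Free blocks: [2 14] total_free=16 largest=14 -> 100*(16-14)/16 = 200/16 = 12.5 -> rounds to 13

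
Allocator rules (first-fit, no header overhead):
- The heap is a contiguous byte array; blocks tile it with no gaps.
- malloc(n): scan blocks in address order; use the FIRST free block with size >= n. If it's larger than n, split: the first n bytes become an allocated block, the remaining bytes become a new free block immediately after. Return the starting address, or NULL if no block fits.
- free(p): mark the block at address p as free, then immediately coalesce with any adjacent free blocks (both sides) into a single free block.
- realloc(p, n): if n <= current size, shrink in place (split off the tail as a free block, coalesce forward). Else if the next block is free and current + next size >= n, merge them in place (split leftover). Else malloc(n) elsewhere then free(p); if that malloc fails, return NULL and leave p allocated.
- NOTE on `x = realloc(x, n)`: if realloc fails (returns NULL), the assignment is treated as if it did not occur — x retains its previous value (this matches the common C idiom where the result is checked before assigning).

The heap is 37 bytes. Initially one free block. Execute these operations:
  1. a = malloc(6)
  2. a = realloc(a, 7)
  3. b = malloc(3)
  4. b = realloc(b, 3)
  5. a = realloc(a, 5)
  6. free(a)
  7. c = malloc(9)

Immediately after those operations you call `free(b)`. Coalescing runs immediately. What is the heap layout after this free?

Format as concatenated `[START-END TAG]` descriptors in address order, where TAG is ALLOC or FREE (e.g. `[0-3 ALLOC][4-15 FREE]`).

Answer: [0-9 FREE][10-18 ALLOC][19-36 FREE]

Derivation:
Op 1: a = malloc(6) -> a = 0; heap: [0-5 ALLOC][6-36 FREE]
Op 2: a = realloc(a, 7) -> a = 0; heap: [0-6 ALLOC][7-36 FREE]
Op 3: b = malloc(3) -> b = 7; heap: [0-6 ALLOC][7-9 ALLOC][10-36 FREE]
Op 4: b = realloc(b, 3) -> b = 7; heap: [0-6 ALLOC][7-9 ALLOC][10-36 FREE]
Op 5: a = realloc(a, 5) -> a = 0; heap: [0-4 ALLOC][5-6 FREE][7-9 ALLOC][10-36 FREE]
Op 6: free(a) -> (freed a); heap: [0-6 FREE][7-9 ALLOC][10-36 FREE]
Op 7: c = malloc(9) -> c = 10; heap: [0-6 FREE][7-9 ALLOC][10-18 ALLOC][19-36 FREE]
free(b): b = 7 -> block [7-9 ALLOC]; mark free, coalesce with adjacent free neighbors -> [0-9 FREE][10-18 ALLOC][19-36 FREE]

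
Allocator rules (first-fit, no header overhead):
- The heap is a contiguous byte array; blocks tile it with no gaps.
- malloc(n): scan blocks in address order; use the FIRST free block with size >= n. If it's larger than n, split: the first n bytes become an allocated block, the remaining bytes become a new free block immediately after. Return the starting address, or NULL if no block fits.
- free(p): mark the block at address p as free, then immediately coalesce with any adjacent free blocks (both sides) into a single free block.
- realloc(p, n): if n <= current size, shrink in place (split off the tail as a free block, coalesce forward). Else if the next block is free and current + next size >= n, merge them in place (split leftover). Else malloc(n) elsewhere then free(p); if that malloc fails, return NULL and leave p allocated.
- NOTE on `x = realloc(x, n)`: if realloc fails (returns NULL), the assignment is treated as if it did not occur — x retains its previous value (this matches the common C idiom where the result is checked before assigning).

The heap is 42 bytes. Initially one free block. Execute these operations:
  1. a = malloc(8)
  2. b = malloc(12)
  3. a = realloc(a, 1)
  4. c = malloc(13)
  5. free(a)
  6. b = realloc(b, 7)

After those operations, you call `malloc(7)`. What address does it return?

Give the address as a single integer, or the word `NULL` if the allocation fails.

Op 1: a = malloc(8) -> a = 0; heap: [0-7 ALLOC][8-41 FREE]
Op 2: b = malloc(12) -> b = 8; heap: [0-7 ALLOC][8-19 ALLOC][20-41 FREE]
Op 3: a = realloc(a, 1) -> a = 0; heap: [0-0 ALLOC][1-7 FREE][8-19 ALLOC][20-41 FREE]
Op 4: c = malloc(13) -> c = 20; heap: [0-0 ALLOC][1-7 FREE][8-19 ALLOC][20-32 ALLOC][33-41 FREE]
Op 5: free(a) -> (freed a); heap: [0-7 FREE][8-19 ALLOC][20-32 ALLOC][33-41 FREE]
Op 6: b = realloc(b, 7) -> b = 8; heap: [0-7 FREE][8-14 ALLOC][15-19 FREE][20-32 ALLOC][33-41 FREE]
malloc(7): first-fit scan over [0-7 FREE][8-14 ALLOC][15-19 FREE][20-32 ALLOC][33-41 FREE] -> 0

Answer: 0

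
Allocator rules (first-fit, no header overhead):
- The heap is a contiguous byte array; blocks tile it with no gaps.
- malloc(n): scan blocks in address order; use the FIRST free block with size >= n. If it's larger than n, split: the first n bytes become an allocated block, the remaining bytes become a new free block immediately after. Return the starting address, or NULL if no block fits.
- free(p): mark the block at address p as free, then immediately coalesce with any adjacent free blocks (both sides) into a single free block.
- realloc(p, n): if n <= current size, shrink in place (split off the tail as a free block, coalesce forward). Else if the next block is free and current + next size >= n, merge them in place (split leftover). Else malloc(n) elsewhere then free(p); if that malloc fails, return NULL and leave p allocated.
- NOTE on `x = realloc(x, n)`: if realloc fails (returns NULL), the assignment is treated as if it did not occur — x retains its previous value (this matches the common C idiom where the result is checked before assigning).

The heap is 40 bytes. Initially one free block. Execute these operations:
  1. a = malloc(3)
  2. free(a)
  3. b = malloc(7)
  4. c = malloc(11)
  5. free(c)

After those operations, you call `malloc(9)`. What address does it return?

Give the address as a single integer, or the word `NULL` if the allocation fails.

Answer: 7

Derivation:
Op 1: a = malloc(3) -> a = 0; heap: [0-2 ALLOC][3-39 FREE]
Op 2: free(a) -> (freed a); heap: [0-39 FREE]
Op 3: b = malloc(7) -> b = 0; heap: [0-6 ALLOC][7-39 FREE]
Op 4: c = malloc(11) -> c = 7; heap: [0-6 ALLOC][7-17 ALLOC][18-39 FREE]
Op 5: free(c) -> (freed c); heap: [0-6 ALLOC][7-39 FREE]
malloc(9): first-fit scan over [0-6 ALLOC][7-39 FREE] -> 7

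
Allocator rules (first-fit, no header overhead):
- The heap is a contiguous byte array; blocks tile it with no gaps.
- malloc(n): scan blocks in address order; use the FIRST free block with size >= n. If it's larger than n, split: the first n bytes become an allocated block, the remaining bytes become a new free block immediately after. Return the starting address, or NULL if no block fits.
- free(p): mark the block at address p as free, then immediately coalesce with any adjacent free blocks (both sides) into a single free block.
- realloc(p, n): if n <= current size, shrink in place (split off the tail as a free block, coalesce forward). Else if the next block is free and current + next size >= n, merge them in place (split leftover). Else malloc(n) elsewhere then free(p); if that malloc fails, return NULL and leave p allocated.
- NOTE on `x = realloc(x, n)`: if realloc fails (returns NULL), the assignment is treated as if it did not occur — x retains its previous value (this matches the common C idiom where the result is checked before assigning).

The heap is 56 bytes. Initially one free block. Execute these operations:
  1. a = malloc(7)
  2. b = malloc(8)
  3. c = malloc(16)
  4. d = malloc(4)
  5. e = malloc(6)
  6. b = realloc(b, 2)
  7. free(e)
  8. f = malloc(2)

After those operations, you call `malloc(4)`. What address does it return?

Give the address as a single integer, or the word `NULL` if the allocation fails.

Answer: 11

Derivation:
Op 1: a = malloc(7) -> a = 0; heap: [0-6 ALLOC][7-55 FREE]
Op 2: b = malloc(8) -> b = 7; heap: [0-6 ALLOC][7-14 ALLOC][15-55 FREE]
Op 3: c = malloc(16) -> c = 15; heap: [0-6 ALLOC][7-14 ALLOC][15-30 ALLOC][31-55 FREE]
Op 4: d = malloc(4) -> d = 31; heap: [0-6 ALLOC][7-14 ALLOC][15-30 ALLOC][31-34 ALLOC][35-55 FREE]
Op 5: e = malloc(6) -> e = 35; heap: [0-6 ALLOC][7-14 ALLOC][15-30 ALLOC][31-34 ALLOC][35-40 ALLOC][41-55 FREE]
Op 6: b = realloc(b, 2) -> b = 7; heap: [0-6 ALLOC][7-8 ALLOC][9-14 FREE][15-30 ALLOC][31-34 ALLOC][35-40 ALLOC][41-55 FREE]
Op 7: free(e) -> (freed e); heap: [0-6 ALLOC][7-8 ALLOC][9-14 FREE][15-30 ALLOC][31-34 ALLOC][35-55 FREE]
Op 8: f = malloc(2) -> f = 9; heap: [0-6 ALLOC][7-8 ALLOC][9-10 ALLOC][11-14 FREE][15-30 ALLOC][31-34 ALLOC][35-55 FREE]
malloc(4): first-fit scan over [0-6 ALLOC][7-8 ALLOC][9-10 ALLOC][11-14 FREE][15-30 ALLOC][31-34 ALLOC][35-55 FREE] -> 11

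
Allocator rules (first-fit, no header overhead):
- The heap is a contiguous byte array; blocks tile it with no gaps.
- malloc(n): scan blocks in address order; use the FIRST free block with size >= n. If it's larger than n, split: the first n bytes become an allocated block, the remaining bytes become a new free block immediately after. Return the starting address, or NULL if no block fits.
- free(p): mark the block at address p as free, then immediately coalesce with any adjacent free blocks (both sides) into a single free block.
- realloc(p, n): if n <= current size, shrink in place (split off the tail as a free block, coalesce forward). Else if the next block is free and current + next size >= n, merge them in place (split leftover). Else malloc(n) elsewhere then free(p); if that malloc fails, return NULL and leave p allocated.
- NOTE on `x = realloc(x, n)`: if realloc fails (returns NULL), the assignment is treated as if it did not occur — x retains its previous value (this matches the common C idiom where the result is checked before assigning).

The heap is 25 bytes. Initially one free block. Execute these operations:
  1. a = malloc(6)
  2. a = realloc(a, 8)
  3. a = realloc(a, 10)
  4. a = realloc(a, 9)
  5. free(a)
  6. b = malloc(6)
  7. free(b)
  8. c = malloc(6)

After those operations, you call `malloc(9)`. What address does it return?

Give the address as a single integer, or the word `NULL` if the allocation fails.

Answer: 6

Derivation:
Op 1: a = malloc(6) -> a = 0; heap: [0-5 ALLOC][6-24 FREE]
Op 2: a = realloc(a, 8) -> a = 0; heap: [0-7 ALLOC][8-24 FREE]
Op 3: a = realloc(a, 10) -> a = 0; heap: [0-9 ALLOC][10-24 FREE]
Op 4: a = realloc(a, 9) -> a = 0; heap: [0-8 ALLOC][9-24 FREE]
Op 5: free(a) -> (freed a); heap: [0-24 FREE]
Op 6: b = malloc(6) -> b = 0; heap: [0-5 ALLOC][6-24 FREE]
Op 7: free(b) -> (freed b); heap: [0-24 FREE]
Op 8: c = malloc(6) -> c = 0; heap: [0-5 ALLOC][6-24 FREE]
malloc(9): first-fit scan over [0-5 ALLOC][6-24 FREE] -> 6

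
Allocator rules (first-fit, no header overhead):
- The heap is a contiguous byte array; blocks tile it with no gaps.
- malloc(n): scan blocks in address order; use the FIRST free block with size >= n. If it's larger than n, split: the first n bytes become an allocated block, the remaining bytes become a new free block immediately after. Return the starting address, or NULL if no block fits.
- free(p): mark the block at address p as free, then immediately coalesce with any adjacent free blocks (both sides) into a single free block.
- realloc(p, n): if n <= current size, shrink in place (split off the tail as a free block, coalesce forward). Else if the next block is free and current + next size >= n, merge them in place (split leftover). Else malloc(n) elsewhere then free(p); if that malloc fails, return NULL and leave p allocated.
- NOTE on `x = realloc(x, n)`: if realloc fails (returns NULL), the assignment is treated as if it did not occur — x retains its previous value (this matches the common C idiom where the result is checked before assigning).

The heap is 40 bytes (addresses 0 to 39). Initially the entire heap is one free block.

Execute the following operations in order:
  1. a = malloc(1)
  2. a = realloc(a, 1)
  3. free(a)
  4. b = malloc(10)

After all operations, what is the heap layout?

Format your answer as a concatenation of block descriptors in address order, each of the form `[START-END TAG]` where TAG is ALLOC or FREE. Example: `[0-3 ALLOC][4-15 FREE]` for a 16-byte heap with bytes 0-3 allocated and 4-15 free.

Op 1: a = malloc(1) -> a = 0; heap: [0-0 ALLOC][1-39 FREE]
Op 2: a = realloc(a, 1) -> a = 0; heap: [0-0 ALLOC][1-39 FREE]
Op 3: free(a) -> (freed a); heap: [0-39 FREE]
Op 4: b = malloc(10) -> b = 0; heap: [0-9 ALLOC][10-39 FREE]

Answer: [0-9 ALLOC][10-39 FREE]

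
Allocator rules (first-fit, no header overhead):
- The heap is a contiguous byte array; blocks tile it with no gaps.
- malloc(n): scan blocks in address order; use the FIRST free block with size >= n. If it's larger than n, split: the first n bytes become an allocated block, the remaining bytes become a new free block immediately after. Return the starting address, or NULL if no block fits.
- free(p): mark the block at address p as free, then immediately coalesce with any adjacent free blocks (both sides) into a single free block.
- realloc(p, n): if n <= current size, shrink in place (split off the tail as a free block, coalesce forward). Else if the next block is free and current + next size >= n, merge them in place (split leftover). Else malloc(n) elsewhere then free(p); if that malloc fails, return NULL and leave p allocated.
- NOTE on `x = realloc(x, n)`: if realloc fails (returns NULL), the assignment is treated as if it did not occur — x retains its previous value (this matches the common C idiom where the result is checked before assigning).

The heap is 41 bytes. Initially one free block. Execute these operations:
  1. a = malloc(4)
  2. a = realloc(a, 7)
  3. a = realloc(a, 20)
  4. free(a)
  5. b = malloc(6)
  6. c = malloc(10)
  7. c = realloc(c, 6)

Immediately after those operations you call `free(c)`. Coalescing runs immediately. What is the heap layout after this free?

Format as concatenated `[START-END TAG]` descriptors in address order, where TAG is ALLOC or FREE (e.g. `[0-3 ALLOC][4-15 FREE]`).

Op 1: a = malloc(4) -> a = 0; heap: [0-3 ALLOC][4-40 FREE]
Op 2: a = realloc(a, 7) -> a = 0; heap: [0-6 ALLOC][7-40 FREE]
Op 3: a = realloc(a, 20) -> a = 0; heap: [0-19 ALLOC][20-40 FREE]
Op 4: free(a) -> (freed a); heap: [0-40 FREE]
Op 5: b = malloc(6) -> b = 0; heap: [0-5 ALLOC][6-40 FREE]
Op 6: c = malloc(10) -> c = 6; heap: [0-5 ALLOC][6-15 ALLOC][16-40 FREE]
Op 7: c = realloc(c, 6) -> c = 6; heap: [0-5 ALLOC][6-11 ALLOC][12-40 FREE]
free(c): c = 6 -> block [6-11 ALLOC]; mark free, coalesce with adjacent free neighbors -> [0-5 ALLOC][6-40 FREE]

Answer: [0-5 ALLOC][6-40 FREE]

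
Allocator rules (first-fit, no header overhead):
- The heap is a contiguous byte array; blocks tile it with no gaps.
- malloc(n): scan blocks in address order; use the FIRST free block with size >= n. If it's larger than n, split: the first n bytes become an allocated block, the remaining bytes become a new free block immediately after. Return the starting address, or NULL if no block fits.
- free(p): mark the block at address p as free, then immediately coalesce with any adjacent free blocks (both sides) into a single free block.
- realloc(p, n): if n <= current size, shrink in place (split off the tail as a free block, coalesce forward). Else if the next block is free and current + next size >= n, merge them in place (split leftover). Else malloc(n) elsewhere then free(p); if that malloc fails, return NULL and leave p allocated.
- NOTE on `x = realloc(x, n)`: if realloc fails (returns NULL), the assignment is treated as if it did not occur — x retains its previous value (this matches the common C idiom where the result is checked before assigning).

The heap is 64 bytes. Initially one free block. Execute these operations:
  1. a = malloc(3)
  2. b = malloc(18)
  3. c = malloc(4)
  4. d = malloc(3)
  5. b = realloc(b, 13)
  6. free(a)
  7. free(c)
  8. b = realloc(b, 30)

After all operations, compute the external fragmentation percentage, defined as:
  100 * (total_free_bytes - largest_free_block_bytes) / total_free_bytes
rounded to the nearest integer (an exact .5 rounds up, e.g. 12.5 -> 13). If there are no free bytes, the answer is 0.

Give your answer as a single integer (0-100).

Op 1: a = malloc(3) -> a = 0; heap: [0-2 ALLOC][3-63 FREE]
Op 2: b = malloc(18) -> b = 3; heap: [0-2 ALLOC][3-20 ALLOC][21-63 FREE]
Op 3: c = malloc(4) -> c = 21; heap: [0-2 ALLOC][3-20 ALLOC][21-24 ALLOC][25-63 FREE]
Op 4: d = malloc(3) -> d = 25; heap: [0-2 ALLOC][3-20 ALLOC][21-24 ALLOC][25-27 ALLOC][28-63 FREE]
Op 5: b = realloc(b, 13) -> b = 3; heap: [0-2 ALLOC][3-15 ALLOC][16-20 FREE][21-24 ALLOC][25-27 ALLOC][28-63 FREE]
Op 6: free(a) -> (freed a); heap: [0-2 FREE][3-15 ALLOC][16-20 FREE][21-24 ALLOC][25-27 ALLOC][28-63 FREE]
Op 7: free(c) -> (freed c); heap: [0-2 FREE][3-15 ALLOC][16-24 FREE][25-27 ALLOC][28-63 FREE]
Op 8: b = realloc(b, 30) -> b = 28; heap: [0-24 FREE][25-27 ALLOC][28-57 ALLOC][58-63 FREE]
Free blocks: [25 6] total_free=31 largest=25 -> 100*(31-25)/31 = 600/31 ≈ 19.355 -> rounds to 19

Answer: 19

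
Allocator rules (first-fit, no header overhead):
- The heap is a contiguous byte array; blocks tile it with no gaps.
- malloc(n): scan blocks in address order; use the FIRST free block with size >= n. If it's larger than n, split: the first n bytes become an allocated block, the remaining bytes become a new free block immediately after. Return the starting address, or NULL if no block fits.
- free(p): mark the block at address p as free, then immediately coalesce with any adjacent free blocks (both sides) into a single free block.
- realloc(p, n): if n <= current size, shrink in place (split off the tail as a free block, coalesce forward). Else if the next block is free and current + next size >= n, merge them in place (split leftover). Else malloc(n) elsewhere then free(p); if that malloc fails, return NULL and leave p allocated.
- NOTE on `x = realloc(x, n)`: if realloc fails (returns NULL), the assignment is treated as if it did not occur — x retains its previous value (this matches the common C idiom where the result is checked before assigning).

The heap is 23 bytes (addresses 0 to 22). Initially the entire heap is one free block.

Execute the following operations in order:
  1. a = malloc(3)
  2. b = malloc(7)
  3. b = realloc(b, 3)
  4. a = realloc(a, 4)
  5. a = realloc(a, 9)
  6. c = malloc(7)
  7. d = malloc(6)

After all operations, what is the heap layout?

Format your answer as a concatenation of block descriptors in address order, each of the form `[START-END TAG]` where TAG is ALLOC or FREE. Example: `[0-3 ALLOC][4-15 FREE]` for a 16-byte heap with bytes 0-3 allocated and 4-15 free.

Answer: [0-2 FREE][3-5 ALLOC][6-14 ALLOC][15-21 ALLOC][22-22 FREE]

Derivation:
Op 1: a = malloc(3) -> a = 0; heap: [0-2 ALLOC][3-22 FREE]
Op 2: b = malloc(7) -> b = 3; heap: [0-2 ALLOC][3-9 ALLOC][10-22 FREE]
Op 3: b = realloc(b, 3) -> b = 3; heap: [0-2 ALLOC][3-5 ALLOC][6-22 FREE]
Op 4: a = realloc(a, 4) -> a = 6; heap: [0-2 FREE][3-5 ALLOC][6-9 ALLOC][10-22 FREE]
Op 5: a = realloc(a, 9) -> a = 6; heap: [0-2 FREE][3-5 ALLOC][6-14 ALLOC][15-22 FREE]
Op 6: c = malloc(7) -> c = 15; heap: [0-2 FREE][3-5 ALLOC][6-14 ALLOC][15-21 ALLOC][22-22 FREE]
Op 7: d = malloc(6) -> d = NULL; heap: [0-2 FREE][3-5 ALLOC][6-14 ALLOC][15-21 ALLOC][22-22 FREE]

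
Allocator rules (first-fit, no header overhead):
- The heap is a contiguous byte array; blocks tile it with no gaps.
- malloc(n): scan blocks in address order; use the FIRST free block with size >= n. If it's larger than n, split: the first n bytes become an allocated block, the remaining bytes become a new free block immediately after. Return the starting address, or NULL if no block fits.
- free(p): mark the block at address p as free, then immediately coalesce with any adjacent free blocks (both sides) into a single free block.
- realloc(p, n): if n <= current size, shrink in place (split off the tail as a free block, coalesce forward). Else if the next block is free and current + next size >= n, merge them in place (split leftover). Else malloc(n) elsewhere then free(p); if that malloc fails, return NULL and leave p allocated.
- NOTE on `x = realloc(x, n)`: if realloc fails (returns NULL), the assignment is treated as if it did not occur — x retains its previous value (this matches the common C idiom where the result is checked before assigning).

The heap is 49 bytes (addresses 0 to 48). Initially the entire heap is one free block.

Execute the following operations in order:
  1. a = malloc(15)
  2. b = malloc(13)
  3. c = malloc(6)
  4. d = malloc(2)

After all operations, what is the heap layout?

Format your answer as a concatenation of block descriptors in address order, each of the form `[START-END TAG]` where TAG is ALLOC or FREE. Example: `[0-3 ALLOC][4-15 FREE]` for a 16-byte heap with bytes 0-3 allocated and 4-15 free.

Op 1: a = malloc(15) -> a = 0; heap: [0-14 ALLOC][15-48 FREE]
Op 2: b = malloc(13) -> b = 15; heap: [0-14 ALLOC][15-27 ALLOC][28-48 FREE]
Op 3: c = malloc(6) -> c = 28; heap: [0-14 ALLOC][15-27 ALLOC][28-33 ALLOC][34-48 FREE]
Op 4: d = malloc(2) -> d = 34; heap: [0-14 ALLOC][15-27 ALLOC][28-33 ALLOC][34-35 ALLOC][36-48 FREE]

Answer: [0-14 ALLOC][15-27 ALLOC][28-33 ALLOC][34-35 ALLOC][36-48 FREE]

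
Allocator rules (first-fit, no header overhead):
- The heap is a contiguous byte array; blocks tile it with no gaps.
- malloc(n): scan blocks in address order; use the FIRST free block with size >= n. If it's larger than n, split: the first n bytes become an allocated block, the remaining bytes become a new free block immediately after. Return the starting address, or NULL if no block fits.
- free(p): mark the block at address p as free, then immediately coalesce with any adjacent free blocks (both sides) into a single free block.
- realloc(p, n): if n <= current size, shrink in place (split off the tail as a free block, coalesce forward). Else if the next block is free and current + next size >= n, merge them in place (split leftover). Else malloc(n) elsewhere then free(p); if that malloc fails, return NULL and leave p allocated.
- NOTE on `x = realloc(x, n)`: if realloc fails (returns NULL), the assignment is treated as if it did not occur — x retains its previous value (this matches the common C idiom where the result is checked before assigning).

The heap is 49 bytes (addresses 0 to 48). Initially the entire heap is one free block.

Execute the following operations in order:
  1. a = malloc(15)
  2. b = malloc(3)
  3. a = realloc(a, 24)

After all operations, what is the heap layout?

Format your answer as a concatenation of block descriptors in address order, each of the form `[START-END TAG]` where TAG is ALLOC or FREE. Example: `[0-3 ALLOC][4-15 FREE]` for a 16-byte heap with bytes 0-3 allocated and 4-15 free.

Op 1: a = malloc(15) -> a = 0; heap: [0-14 ALLOC][15-48 FREE]
Op 2: b = malloc(3) -> b = 15; heap: [0-14 ALLOC][15-17 ALLOC][18-48 FREE]
Op 3: a = realloc(a, 24) -> a = 18; heap: [0-14 FREE][15-17 ALLOC][18-41 ALLOC][42-48 FREE]

Answer: [0-14 FREE][15-17 ALLOC][18-41 ALLOC][42-48 FREE]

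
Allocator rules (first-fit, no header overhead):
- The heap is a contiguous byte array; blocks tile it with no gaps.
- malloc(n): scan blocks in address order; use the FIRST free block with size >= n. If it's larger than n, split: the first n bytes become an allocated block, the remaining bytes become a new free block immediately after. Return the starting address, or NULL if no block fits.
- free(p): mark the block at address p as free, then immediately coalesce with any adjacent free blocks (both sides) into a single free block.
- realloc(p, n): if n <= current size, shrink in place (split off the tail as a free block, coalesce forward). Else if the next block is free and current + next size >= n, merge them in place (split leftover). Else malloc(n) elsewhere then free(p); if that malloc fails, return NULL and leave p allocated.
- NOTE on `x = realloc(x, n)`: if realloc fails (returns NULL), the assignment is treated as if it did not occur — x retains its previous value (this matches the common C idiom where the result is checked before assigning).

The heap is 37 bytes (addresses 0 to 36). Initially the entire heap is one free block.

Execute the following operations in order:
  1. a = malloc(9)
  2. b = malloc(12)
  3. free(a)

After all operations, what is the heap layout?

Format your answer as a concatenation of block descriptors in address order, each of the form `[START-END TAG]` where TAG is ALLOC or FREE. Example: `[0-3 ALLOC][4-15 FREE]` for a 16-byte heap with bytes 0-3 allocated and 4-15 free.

Answer: [0-8 FREE][9-20 ALLOC][21-36 FREE]

Derivation:
Op 1: a = malloc(9) -> a = 0; heap: [0-8 ALLOC][9-36 FREE]
Op 2: b = malloc(12) -> b = 9; heap: [0-8 ALLOC][9-20 ALLOC][21-36 FREE]
Op 3: free(a) -> (freed a); heap: [0-8 FREE][9-20 ALLOC][21-36 FREE]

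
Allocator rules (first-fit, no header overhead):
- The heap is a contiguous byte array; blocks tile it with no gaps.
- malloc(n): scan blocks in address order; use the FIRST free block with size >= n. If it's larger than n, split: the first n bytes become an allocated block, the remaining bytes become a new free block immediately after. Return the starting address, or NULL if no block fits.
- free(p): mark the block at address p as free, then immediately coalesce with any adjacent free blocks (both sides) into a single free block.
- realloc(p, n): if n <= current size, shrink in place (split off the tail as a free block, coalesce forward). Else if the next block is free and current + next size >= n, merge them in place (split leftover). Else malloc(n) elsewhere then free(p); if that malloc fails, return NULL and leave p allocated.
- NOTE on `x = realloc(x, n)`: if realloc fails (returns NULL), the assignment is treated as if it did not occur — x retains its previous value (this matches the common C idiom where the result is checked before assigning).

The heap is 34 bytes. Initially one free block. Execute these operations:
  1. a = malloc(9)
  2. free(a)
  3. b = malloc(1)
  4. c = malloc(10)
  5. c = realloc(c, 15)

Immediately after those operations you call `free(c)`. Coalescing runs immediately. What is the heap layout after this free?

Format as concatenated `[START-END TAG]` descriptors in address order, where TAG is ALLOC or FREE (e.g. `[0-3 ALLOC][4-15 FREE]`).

Answer: [0-0 ALLOC][1-33 FREE]

Derivation:
Op 1: a = malloc(9) -> a = 0; heap: [0-8 ALLOC][9-33 FREE]
Op 2: free(a) -> (freed a); heap: [0-33 FREE]
Op 3: b = malloc(1) -> b = 0; heap: [0-0 ALLOC][1-33 FREE]
Op 4: c = malloc(10) -> c = 1; heap: [0-0 ALLOC][1-10 ALLOC][11-33 FREE]
Op 5: c = realloc(c, 15) -> c = 1; heap: [0-0 ALLOC][1-15 ALLOC][16-33 FREE]
free(c): c = 1 -> block [1-15 ALLOC]; mark free, coalesce with adjacent free neighbors -> [0-0 ALLOC][1-33 FREE]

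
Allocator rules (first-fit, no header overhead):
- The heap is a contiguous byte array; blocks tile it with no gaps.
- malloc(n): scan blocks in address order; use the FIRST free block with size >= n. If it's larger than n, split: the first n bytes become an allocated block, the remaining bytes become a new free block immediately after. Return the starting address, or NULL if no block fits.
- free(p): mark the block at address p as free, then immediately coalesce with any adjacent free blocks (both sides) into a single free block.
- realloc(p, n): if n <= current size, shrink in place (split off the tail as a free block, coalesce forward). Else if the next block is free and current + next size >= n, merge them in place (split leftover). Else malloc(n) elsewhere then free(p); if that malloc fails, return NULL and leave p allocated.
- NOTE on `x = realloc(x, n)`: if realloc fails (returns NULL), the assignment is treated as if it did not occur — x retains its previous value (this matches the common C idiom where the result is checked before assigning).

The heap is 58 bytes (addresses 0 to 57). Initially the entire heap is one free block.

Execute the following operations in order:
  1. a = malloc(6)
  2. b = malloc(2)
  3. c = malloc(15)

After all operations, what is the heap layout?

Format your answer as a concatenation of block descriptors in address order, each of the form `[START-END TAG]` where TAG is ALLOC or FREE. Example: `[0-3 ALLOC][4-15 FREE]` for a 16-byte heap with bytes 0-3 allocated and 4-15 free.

Answer: [0-5 ALLOC][6-7 ALLOC][8-22 ALLOC][23-57 FREE]

Derivation:
Op 1: a = malloc(6) -> a = 0; heap: [0-5 ALLOC][6-57 FREE]
Op 2: b = malloc(2) -> b = 6; heap: [0-5 ALLOC][6-7 ALLOC][8-57 FREE]
Op 3: c = malloc(15) -> c = 8; heap: [0-5 ALLOC][6-7 ALLOC][8-22 ALLOC][23-57 FREE]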